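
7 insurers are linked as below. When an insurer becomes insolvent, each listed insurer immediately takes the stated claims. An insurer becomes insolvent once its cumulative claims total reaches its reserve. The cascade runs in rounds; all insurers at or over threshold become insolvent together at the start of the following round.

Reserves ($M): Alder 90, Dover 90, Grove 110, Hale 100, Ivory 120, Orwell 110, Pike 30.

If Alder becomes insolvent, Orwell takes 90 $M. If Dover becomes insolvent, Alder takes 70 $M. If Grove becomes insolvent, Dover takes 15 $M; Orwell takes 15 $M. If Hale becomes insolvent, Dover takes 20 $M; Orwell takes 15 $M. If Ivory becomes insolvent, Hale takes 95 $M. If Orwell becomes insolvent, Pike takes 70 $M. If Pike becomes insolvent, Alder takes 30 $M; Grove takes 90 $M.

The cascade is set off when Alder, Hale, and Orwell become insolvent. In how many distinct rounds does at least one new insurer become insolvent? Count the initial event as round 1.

Round 1 — Alder, Hale, Orwell become insolvent (initial).
  Dover: +20 → 20 < 90
  Pike: +70 → 70 ≥ 30
Round 2 — Pike becomes insolvent.
  Grove: +90 → 90 < 110
No further insolvencies.

2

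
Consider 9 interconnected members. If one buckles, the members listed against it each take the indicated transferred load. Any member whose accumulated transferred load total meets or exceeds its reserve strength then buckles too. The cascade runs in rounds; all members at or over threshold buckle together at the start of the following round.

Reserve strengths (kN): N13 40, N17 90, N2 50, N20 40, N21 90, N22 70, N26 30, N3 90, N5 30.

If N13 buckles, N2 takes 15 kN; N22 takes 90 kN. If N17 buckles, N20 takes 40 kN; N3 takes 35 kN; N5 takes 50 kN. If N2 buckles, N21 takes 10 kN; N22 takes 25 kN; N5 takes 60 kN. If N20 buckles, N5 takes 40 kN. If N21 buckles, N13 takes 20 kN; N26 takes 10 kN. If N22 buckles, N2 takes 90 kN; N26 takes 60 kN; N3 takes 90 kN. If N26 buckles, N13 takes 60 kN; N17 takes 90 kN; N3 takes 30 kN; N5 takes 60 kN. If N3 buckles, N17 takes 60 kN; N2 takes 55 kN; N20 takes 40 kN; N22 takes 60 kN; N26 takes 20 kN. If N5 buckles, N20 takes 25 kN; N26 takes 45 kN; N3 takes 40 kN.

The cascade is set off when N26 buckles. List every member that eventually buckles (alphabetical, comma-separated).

N13, N17, N2, N20, N22, N26, N3, N5

Round 1 — N26 buckles (initial).
  N13: +60 → 60 ≥ 40
  N17: +90 → 90 ≥ 90
  N3: +30 → 30 < 90
  N5: +60 → 60 ≥ 30
Round 2 — N13, N17, N5 buckle.
  N2: +15 → 15 < 50
  N20: +40+25 → 65 ≥ 40
  N22: +90 → 90 ≥ 70
  N3: +35+40 → 105 ≥ 90
Round 3 — N20, N22, N3 buckle.
  N2: +90+55 → 160 ≥ 50
Round 4 — N2 buckles.
  N21: +10 → 10 < 90
No further bucklings.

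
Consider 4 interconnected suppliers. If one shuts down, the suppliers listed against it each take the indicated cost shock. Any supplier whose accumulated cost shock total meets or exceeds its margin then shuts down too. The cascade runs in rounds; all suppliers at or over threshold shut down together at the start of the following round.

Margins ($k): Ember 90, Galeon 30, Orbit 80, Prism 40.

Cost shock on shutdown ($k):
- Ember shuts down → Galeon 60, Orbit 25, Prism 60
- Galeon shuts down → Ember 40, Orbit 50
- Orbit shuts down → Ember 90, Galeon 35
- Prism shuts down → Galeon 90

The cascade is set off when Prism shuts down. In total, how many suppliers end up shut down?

Round 1 — Prism shuts down (initial).
  Galeon: +90 → 90 ≥ 30
Round 2 — Galeon shuts down.
  Ember: +40 → 40 < 90
  Orbit: +50 → 50 < 80
No further shutdowns.

2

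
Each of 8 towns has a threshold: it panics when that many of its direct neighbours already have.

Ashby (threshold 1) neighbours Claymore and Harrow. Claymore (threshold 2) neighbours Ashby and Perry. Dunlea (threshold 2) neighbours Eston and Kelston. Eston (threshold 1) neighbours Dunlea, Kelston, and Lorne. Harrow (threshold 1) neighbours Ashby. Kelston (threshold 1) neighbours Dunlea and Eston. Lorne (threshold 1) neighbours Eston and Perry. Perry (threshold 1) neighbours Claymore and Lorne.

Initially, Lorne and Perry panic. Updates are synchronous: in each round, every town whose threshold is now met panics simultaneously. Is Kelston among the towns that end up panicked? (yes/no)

Round 1 — Lorne, Perry panic (initial).
Round 2 — checking thresholds:
  Claymore: 1 of 2 neighbours < 2, below threshold.
  Eston: 1 of 3 neighbours ≥ 1, panics.
Round 3 — checking thresholds:
  Claymore: 1 of 2 neighbours < 2, below threshold.
  Dunlea: 1 of 2 neighbours < 2, below threshold.
  Kelston: 1 of 2 neighbours ≥ 1, panics.
Round 4 — checking thresholds:
  Claymore: 1 of 2 neighbours < 2, below threshold.
  Dunlea: 2 of 2 neighbours ≥ 2, panics.
Round 5 — no new panics; cascade stops.

yes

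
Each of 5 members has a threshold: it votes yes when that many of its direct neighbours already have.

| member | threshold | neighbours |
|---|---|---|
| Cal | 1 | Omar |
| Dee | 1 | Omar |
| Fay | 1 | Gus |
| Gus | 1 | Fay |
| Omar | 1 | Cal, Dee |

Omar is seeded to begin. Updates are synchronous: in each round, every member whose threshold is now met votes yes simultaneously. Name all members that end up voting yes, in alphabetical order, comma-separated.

Cal, Dee, Omar

Round 1 — Omar votes yes (initial).
Round 2 — checking thresholds:
  Cal: 1 of 1 neighbours ≥ 1, votes yes.
  Dee: 1 of 1 neighbours ≥ 1, votes yes.
Round 3 — no new yes votes; cascade stops.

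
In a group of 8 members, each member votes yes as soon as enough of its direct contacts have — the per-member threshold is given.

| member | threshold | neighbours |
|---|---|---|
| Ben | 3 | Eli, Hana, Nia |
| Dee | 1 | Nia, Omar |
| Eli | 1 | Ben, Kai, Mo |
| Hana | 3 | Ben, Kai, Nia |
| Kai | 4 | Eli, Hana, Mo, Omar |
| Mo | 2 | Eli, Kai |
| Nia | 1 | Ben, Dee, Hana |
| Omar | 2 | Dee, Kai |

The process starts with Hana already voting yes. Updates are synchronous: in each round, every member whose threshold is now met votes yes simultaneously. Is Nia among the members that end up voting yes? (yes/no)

yes

Round 1 — Hana votes yes (initial).
Round 2 — checking thresholds:
  Ben: 1 of 3 neighbours < 3, not yet.
  Kai: 1 of 4 neighbours < 4, not yet.
  Nia: 1 of 3 neighbours ≥ 1, votes yes.
Round 3 — checking thresholds:
  Ben: 2 of 3 neighbours < 3, not yet.
  Dee: 1 of 2 neighbours ≥ 1, votes yes.
  Kai: 1 of 4 neighbours < 4, not yet.
Round 4 — no new yes votes; cascade stops.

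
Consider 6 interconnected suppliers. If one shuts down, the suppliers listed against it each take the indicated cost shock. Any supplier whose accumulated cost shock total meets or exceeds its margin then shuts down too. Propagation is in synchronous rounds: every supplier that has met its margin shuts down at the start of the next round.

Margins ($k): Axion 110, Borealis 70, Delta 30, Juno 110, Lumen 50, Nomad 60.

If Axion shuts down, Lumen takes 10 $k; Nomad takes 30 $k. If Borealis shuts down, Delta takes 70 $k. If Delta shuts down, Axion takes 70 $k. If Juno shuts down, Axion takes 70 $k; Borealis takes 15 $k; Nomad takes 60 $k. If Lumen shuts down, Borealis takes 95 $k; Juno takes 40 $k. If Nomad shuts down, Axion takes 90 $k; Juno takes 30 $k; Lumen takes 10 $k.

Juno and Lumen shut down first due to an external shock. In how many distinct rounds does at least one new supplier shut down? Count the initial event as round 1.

Round 1 — Juno, Lumen shut down (initial).
  Axion: +70 → 70 < 110
  Borealis: +15+95 → 110 ≥ 70
  Nomad: +60 → 60 ≥ 60
Round 2 — Borealis, Nomad shut down.
  Axion: +90 → 160 ≥ 110
  Delta: +70 → 70 ≥ 30
Round 3 — Axion, Delta shut down.
No further shutdowns.

3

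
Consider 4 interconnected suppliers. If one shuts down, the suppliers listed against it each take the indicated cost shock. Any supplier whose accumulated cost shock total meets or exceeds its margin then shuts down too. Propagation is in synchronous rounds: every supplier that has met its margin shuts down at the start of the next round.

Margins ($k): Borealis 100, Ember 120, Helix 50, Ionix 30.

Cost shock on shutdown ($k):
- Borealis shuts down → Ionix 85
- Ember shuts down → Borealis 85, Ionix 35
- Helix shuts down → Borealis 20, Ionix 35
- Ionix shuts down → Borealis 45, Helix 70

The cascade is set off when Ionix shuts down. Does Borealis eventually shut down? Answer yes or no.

no

Round 1 — Ionix shuts down (initial).
  Borealis: +45 → 45 < 100
  Helix: +70 → 70 ≥ 50
Round 2 — Helix shuts down.
  Borealis: +20 → 65 < 100
No further shutdowns.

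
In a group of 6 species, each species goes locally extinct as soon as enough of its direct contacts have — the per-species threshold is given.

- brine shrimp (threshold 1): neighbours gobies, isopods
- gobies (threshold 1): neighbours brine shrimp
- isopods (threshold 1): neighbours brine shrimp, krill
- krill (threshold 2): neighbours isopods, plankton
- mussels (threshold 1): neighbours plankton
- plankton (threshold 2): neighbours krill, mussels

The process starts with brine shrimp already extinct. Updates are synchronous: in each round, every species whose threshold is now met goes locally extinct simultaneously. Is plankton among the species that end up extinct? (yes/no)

no

Round 1 — brine shrimp goes locally extinct (initial).
Round 2 — checking thresholds:
  gobies: 1 of 1 neighbours ≥ 1, goes locally extinct.
  isopods: 1 of 2 neighbours ≥ 1, goes locally extinct.
Round 3 — no new extinctions; cascade stops.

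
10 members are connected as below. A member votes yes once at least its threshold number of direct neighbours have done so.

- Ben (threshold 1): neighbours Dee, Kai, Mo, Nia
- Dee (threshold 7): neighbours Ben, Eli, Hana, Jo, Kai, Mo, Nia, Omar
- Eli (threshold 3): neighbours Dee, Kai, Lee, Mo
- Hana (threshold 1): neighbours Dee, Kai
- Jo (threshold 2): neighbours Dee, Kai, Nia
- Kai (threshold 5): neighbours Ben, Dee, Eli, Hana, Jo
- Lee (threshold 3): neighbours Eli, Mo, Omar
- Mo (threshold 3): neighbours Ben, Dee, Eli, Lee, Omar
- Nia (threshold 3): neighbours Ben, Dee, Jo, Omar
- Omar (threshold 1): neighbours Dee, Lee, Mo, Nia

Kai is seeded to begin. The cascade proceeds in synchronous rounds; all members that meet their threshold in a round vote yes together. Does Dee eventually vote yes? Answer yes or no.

Round 1 — Kai votes yes (initial).
Round 2 — checking thresholds:
  Ben: 1 of 4 neighbours ≥ 1, votes yes.
  Dee: 1 of 8 neighbours < 7, holds.
  Eli: 1 of 4 neighbours < 3, holds.
  Hana: 1 of 2 neighbours ≥ 1, votes yes.
  Jo: 1 of 3 neighbours < 2, holds.
Round 3 — no new yes votes; cascade stops.

no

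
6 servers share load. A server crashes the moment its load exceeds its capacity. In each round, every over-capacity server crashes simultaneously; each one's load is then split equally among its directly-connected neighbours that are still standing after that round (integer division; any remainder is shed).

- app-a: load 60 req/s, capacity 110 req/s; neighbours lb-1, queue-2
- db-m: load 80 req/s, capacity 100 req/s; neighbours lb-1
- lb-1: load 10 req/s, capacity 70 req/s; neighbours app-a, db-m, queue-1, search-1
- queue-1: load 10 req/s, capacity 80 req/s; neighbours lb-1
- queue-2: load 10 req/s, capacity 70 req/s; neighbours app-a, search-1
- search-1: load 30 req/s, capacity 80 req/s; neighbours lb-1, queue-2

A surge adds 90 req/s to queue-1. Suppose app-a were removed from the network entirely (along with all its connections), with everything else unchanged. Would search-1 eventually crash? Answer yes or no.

yes

With app-a removed:
Round 1 — queue-1 at 100 > 80. queue-1 crashes.
  queue-1 sheds 100 req/s to lb-1: 100 each.
    lb-1: 10+100 = 110 > 70
Round 2 — lb-1 crashes.
  lb-1 sheds 110 req/s to db-m, search-1: 55 each.
    db-m: 80+55 = 135 > 100
    search-1: 30+55 = 85 > 80
Round 3 — db-m, search-1 crash.
  db-m sheds 135 req/s: no online neighbours, lost.
  search-1 sheds 85 req/s to queue-2: 85 each.
    queue-2: 10+85 = 95 > 70
Round 4 — queue-2 crashes.
  queue-2 sheds 95 req/s: no online neighbours, lost.
No further crashes.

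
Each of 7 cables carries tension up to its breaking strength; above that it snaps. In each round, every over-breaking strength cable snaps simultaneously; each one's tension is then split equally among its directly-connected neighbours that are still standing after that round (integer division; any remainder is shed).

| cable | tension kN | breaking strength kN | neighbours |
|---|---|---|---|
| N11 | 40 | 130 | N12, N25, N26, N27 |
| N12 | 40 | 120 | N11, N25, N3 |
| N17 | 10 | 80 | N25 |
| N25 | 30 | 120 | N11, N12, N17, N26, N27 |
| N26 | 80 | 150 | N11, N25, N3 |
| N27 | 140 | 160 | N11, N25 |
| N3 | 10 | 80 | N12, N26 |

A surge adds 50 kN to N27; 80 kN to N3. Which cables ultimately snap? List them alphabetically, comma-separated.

N11, N12, N25, N26, N27, N3

Round 1 — N27 at 190 > 160; N3 at 90 > 80. N27, N3 snap.
  N27 sheds 190 kN to N11, N25: 95 each.
    N11: 40+95 = 135 > 130
    N25: 30+95 = 125 > 120
  N3 sheds 90 kN to N12, N26: 45 each.
    N12: 40+45 = 85 ≤ 120
    N26: 80+45 = 125 ≤ 150
Round 2 — N11, N25 snap.
  N11 sheds 135 kN to N12, N26: 67 each (1 lost).
    N12: 85+67 = 152 > 120
    N26: 125+67 = 192 > 150
  N25 sheds 125 kN to N12, N17, N26: 41 each (2 lost).
    N12: 152+41 = 193 > 120
    N17: 10+41 = 51 ≤ 80
    N26: 192+41 = 233 > 150
Round 3 — N12, N26 snap.
  N12 sheds 193 kN: no online neighbours, lost.
  N26 sheds 233 kN: no online neighbours, lost.
No further breaks.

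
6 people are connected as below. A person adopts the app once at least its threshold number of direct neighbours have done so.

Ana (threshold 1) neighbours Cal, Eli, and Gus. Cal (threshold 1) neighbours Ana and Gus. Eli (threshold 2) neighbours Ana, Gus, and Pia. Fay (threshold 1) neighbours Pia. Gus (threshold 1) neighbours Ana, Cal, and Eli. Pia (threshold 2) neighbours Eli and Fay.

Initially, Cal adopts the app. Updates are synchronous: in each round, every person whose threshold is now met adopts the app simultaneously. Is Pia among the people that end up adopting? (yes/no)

Round 1 — Cal adopts the app (initial).
Round 2 — checking thresholds:
  Ana: 1 of 3 neighbours ≥ 1, adopts the app.
  Gus: 1 of 3 neighbours ≥ 1, adopts the app.
Round 3 — checking thresholds:
  Eli: 2 of 3 neighbours ≥ 2, adopts the app.
Round 4 — no new adoptions; cascade stops.

no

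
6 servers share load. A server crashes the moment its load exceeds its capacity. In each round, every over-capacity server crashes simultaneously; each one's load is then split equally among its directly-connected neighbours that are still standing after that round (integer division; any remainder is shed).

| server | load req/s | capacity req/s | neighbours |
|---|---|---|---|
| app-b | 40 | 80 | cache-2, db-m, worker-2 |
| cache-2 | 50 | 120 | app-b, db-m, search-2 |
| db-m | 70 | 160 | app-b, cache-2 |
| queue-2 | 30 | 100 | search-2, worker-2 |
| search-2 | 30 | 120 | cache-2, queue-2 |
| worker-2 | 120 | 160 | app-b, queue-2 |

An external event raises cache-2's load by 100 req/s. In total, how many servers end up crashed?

6

Round 1 — cache-2 at 150 > 120. cache-2 crashes.
  cache-2 sheds 150 req/s to app-b, db-m, search-2: 50 each.
    app-b: 40+50 = 90 > 80
    db-m: 70+50 = 120 ≤ 160
    search-2: 30+50 = 80 ≤ 120
Round 2 — app-b crashes.
  app-b sheds 90 req/s to db-m, worker-2: 45 each.
    db-m: 120+45 = 165 > 160
    worker-2: 120+45 = 165 > 160
Round 3 — db-m, worker-2 crash.
  db-m sheds 165 req/s: no online neighbours, lost.
  worker-2 sheds 165 req/s to queue-2: 165 each.
    queue-2: 30+165 = 195 > 100
Round 4 — queue-2 crashes.
  queue-2 sheds 195 req/s to search-2: 195 each.
    search-2: 80+195 = 275 > 120
Round 5 — search-2 crashes.
  search-2 sheds 275 req/s: no online neighbours, lost.
No further crashes.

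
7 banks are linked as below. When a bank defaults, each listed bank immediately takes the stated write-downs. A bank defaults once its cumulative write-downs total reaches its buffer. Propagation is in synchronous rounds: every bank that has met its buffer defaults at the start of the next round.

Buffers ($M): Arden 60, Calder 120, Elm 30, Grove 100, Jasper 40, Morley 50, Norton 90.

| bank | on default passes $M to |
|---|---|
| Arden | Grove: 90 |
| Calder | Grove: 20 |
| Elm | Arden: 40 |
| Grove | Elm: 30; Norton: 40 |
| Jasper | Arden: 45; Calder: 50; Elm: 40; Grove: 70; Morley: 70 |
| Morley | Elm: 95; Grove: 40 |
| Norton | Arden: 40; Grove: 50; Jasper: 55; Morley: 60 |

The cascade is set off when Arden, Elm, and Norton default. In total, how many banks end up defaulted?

6

Round 1 — Arden, Elm, Norton default (initial).
  Grove: +90+50 → 140 ≥ 100
  Jasper: +55 → 55 ≥ 40
  Morley: +60 → 60 ≥ 50
Round 2 — Grove, Jasper, Morley default.
  Calder: +50 → 50 < 120
No further defaults.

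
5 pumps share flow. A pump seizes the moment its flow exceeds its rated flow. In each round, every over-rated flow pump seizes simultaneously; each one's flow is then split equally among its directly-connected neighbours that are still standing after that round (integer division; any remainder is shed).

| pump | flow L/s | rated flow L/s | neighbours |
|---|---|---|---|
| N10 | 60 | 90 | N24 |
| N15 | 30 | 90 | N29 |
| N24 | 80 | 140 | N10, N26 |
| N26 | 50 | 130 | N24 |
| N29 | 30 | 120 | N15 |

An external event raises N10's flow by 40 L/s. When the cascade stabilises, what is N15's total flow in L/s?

30

Round 1 — N10 at 100 > 90. N10 seizes.
  N10 sheds 100 L/s to N24: 100 each.
    N24: 80+100 = 180 > 140
Round 2 — N24 seizes.
  N24 sheds 180 L/s to N26: 180 each.
    N26: 50+180 = 230 > 130
Round 3 — N26 seizes.
  N26 sheds 230 L/s: no online neighbours, lost.
No further seizures.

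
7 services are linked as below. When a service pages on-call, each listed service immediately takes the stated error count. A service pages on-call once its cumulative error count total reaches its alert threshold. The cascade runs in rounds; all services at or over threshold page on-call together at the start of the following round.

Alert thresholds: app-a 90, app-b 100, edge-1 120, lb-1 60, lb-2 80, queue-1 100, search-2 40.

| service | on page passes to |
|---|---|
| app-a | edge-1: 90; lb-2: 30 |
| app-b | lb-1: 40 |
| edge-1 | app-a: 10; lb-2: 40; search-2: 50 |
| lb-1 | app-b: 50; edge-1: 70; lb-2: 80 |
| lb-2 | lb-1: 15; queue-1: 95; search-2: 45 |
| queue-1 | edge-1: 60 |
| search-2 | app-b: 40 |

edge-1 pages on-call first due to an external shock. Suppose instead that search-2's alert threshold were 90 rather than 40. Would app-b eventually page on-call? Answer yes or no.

no

With search-2's alert threshold at 90:
Round 1 — edge-1 pages on-call (initial).
  app-a: +10 → 10 < 90
  lb-2: +40 → 40 < 80
  search-2: +50 → 50 < 90
No further pages.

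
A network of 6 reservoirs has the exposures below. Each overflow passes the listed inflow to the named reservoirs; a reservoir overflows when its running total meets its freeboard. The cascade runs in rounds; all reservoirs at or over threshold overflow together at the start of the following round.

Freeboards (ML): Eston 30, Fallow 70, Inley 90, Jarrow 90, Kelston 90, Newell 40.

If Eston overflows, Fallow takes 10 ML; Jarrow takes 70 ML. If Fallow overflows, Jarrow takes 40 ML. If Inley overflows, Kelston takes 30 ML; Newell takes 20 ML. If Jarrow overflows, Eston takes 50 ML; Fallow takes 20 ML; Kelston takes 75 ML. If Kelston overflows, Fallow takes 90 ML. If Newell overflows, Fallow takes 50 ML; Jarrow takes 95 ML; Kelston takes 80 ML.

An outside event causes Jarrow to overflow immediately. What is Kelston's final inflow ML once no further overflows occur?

Round 1 — Jarrow overflows (initial).
  Eston: +50 → 50 ≥ 30
  Fallow: +20 → 20 < 70
  Kelston: +75 → 75 < 90
Round 2 — Eston overflows.
  Fallow: +10 → 30 < 70
No further overflows.

75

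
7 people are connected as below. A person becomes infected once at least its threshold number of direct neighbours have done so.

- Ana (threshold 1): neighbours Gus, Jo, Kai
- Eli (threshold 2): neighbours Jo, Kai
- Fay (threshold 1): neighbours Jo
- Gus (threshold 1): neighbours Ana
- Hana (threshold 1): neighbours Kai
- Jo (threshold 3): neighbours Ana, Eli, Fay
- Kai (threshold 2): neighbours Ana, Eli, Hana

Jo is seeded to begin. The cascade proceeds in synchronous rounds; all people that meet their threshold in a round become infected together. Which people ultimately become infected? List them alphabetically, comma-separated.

Ana, Fay, Gus, Jo

Round 1 — Jo becomes infected (initial).
Round 2 — checking thresholds:
  Ana: 1 of 3 neighbours ≥ 1, becomes infected.
  Eli: 1 of 2 neighbours < 2, holds.
  Fay: 1 of 1 neighbours ≥ 1, becomes infected.
Round 3 — checking thresholds:
  Eli: 1 of 2 neighbours < 2, holds.
  Gus: 1 of 1 neighbours ≥ 1, becomes infected.
  Kai: 1 of 3 neighbours < 2, holds.
Round 4 — no new infections; cascade stops.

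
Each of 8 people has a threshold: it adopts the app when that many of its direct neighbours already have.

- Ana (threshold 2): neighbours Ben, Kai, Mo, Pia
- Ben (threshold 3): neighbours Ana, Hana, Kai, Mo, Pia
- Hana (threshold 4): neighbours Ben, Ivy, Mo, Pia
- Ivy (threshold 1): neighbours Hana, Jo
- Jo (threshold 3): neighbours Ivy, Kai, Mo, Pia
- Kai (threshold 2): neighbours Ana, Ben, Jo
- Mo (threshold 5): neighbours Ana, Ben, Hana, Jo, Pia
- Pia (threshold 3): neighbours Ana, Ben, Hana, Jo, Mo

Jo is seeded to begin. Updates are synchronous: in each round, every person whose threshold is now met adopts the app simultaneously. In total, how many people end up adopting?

Round 1 — Jo adopts the app (initial).
Round 2 — checking thresholds:
  Ivy: 1 of 2 neighbours ≥ 1, adopts the app.
  Kai: 1 of 3 neighbours < 2, not yet.
  Mo: 1 of 5 neighbours < 5, not yet.
  Pia: 1 of 5 neighbours < 3, not yet.
Round 3 — no new adoptions; cascade stops.

2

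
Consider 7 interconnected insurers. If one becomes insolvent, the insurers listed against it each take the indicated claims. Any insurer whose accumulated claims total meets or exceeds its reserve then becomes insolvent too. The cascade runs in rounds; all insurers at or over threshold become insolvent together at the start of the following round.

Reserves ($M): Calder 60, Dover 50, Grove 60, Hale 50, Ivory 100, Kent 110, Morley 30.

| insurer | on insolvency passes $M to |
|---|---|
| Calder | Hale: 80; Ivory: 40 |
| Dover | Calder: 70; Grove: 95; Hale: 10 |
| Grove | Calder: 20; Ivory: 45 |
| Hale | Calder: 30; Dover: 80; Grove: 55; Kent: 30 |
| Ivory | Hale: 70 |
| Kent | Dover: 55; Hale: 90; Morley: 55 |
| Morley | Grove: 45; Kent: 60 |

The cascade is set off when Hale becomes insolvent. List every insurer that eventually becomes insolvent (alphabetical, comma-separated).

Round 1 — Hale becomes insolvent (initial).
  Calder: +30 → 30 < 60
  Dover: +80 → 80 ≥ 50
  Grove: +55 → 55 < 60
  Kent: +30 → 30 < 110
Round 2 — Dover becomes insolvent.
  Calder: +70 → 100 ≥ 60
  Grove: +95 → 150 ≥ 60
Round 3 — Calder, Grove become insolvent.
  Ivory: +40+45 → 85 < 100
No further insolvencies.

Calder, Dover, Grove, Hale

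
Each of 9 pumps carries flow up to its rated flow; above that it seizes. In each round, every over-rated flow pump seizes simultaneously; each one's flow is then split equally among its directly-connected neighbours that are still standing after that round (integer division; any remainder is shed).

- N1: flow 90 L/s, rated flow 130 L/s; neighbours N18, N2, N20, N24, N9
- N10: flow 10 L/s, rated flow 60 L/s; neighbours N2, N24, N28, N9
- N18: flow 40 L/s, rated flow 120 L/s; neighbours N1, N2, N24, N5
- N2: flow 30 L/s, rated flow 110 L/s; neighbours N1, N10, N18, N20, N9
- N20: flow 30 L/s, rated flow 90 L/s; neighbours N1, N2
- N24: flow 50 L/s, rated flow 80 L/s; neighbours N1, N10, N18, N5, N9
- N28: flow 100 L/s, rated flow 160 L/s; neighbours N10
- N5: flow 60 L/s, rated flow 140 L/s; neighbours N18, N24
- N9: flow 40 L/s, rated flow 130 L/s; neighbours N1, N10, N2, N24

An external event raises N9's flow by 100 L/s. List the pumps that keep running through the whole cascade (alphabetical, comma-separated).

N28

Round 1 — N9 at 140 > 130. N9 seizes.
  N9 sheds 140 L/s to N1, N10, N2, N24: 35 each.
    N1: 90+35 = 125 ≤ 130
    N10: 10+35 = 45 ≤ 60
    N2: 30+35 = 65 ≤ 110
    N24: 50+35 = 85 > 80
Round 2 — N24 seizes.
  N24 sheds 85 L/s to N1, N10, N18, N5: 21 each (1 lost).
    N1: 125+21 = 146 > 130
    N10: 45+21 = 66 > 60
    N18: 40+21 = 61 ≤ 120
    N5: 60+21 = 81 ≤ 140
Round 3 — N1, N10 seize.
  N1 sheds 146 L/s to N18, N2, N20: 48 each (2 lost).
    N18: 61+48 = 109 ≤ 120
    N2: 65+48 = 113 > 110
    N20: 30+48 = 78 ≤ 90
  N10 sheds 66 L/s to N2, N28: 33 each.
    N2: 113+33 = 146 > 110
    N28: 100+33 = 133 ≤ 160
Round 4 — N2 seizes.
  N2 sheds 146 L/s to N18, N20: 73 each.
    N18: 109+73 = 182 > 120
    N20: 78+73 = 151 > 90
Round 5 — N18, N20 seize.
  N18 sheds 182 L/s to N5: 182 each.
    N5: 81+182 = 263 > 140
  N20 sheds 151 L/s: no online neighbours, lost.
Round 6 — N5 seizes.
  N5 sheds 263 L/s: no online neighbours, lost.
No further seizures.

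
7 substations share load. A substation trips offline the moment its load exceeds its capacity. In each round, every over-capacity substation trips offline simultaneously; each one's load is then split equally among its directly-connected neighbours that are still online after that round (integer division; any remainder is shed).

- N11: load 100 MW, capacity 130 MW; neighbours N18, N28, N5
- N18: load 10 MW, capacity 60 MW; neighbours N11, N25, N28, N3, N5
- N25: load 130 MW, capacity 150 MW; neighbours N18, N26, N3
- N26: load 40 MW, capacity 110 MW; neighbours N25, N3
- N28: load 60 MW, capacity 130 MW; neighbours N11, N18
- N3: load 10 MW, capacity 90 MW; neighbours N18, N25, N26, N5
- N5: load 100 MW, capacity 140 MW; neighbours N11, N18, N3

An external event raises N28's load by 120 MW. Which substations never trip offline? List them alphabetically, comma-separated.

none

Round 1 — N28 at 180 > 130. N28 trips offline.
  N28 sheds 180 MW to N11, N18: 90 each.
    N11: 100+90 = 190 > 130
    N18: 10+90 = 100 > 60
Round 2 — N11, N18 trip offline.
  N11 sheds 190 MW to N5: 190 each.
    N5: 100+190 = 290 > 140
  N18 sheds 100 MW to N25, N3, N5: 33 each (1 lost).
    N25: 130+33 = 163 > 150
    N3: 10+33 = 43 ≤ 90
    N5: 290+33 = 323 > 140
Round 3 — N25, N5 trip offline.
  N25 sheds 163 MW to N26, N3: 81 each (1 lost).
    N26: 40+81 = 121 > 110
    N3: 43+81 = 124 > 90
  N5 sheds 323 MW to N3: 323 each.
    N3: 124+323 = 447 > 90
Round 4 — N26, N3 trip offline.
  N26 sheds 121 MW: no online neighbours, lost.
  N3 sheds 447 MW: no online neighbours, lost.
No further trips.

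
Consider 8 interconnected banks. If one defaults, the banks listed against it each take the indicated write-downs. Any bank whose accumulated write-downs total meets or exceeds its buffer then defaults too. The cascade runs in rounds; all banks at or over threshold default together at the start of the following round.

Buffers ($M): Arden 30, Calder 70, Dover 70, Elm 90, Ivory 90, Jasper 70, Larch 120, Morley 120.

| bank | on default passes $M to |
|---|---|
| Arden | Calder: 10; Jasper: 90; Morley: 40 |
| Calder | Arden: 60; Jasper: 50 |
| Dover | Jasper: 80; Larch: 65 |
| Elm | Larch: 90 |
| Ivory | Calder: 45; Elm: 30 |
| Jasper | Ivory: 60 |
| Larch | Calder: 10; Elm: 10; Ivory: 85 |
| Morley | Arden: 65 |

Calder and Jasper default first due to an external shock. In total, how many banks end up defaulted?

3

Round 1 — Calder, Jasper default (initial).
  Arden: +60 → 60 ≥ 30
  Ivory: +60 → 60 < 90
Round 2 — Arden defaults.
  Morley: +40 → 40 < 120
No further defaults.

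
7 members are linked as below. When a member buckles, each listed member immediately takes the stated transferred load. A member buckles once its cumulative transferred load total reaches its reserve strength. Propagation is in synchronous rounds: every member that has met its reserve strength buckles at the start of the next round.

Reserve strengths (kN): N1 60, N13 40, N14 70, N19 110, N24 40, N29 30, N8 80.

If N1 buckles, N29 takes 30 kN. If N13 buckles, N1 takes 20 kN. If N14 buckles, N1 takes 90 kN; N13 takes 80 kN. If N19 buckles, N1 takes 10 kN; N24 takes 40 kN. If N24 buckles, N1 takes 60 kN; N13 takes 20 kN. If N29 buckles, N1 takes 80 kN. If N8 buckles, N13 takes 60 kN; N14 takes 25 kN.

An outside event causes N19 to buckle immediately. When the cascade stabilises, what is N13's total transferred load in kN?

Round 1 — N19 buckles (initial).
  N1: +10 → 10 < 60
  N24: +40 → 40 ≥ 40
Round 2 — N24 buckles.
  N1: +60 → 70 ≥ 60
  N13: +20 → 20 < 40
Round 3 — N1 buckles.
  N29: +30 → 30 ≥ 30
Round 4 — N29 buckles.
No further bucklings.

20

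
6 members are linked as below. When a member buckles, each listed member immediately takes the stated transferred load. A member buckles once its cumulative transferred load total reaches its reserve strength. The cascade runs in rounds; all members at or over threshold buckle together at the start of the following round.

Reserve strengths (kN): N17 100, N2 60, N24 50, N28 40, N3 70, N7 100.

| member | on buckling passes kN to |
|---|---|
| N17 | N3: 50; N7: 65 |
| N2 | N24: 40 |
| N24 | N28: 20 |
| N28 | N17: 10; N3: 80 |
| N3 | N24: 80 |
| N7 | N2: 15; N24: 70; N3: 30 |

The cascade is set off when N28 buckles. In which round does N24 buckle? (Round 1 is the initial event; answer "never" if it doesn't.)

Round 1 — N28 buckles (initial).
  N17: +10 → 10 < 100
  N3: +80 → 80 ≥ 70
Round 2 — N3 buckles.
  N24: +80 → 80 ≥ 50
Round 3 — N24 buckles.
No further bucklings.

3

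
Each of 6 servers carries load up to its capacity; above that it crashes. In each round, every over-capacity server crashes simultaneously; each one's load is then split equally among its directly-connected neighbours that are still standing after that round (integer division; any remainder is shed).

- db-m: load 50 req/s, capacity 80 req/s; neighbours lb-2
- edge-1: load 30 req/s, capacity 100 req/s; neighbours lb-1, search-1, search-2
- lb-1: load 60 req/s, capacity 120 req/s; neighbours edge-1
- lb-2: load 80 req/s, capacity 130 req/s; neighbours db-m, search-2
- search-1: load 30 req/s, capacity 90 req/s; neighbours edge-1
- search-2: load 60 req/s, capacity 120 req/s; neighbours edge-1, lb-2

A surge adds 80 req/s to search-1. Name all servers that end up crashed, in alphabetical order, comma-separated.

Round 1 — search-1 at 110 > 90. search-1 crashes.
  search-1 sheds 110 req/s to edge-1: 110 each.
    edge-1: 30+110 = 140 > 100
Round 2 — edge-1 crashes.
  edge-1 sheds 140 req/s to lb-1, search-2: 70 each.
    lb-1: 60+70 = 130 > 120
    search-2: 60+70 = 130 > 120
Round 3 — lb-1, search-2 crash.
  lb-1 sheds 130 req/s: no online neighbours, lost.
  search-2 sheds 130 req/s to lb-2: 130 each.
    lb-2: 80+130 = 210 > 130
Round 4 — lb-2 crashes.
  lb-2 sheds 210 req/s to db-m: 210 each.
    db-m: 50+210 = 260 > 80
Round 5 — db-m crashes.
  db-m sheds 260 req/s: no online neighbours, lost.
No further crashes.

db-m, edge-1, lb-1, lb-2, search-1, search-2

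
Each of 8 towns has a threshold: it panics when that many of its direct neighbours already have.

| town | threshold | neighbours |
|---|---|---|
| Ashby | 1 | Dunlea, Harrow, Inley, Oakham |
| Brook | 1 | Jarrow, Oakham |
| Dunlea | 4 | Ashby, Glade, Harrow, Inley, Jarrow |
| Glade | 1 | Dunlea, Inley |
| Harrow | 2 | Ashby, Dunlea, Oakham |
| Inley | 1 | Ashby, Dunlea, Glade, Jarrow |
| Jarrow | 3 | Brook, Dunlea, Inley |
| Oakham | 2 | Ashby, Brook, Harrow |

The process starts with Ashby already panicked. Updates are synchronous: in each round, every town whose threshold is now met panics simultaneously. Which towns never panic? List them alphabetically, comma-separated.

Round 1 — Ashby panics (initial).
Round 2 — checking thresholds:
  Dunlea: 1 of 5 neighbours < 4, not yet.
  Harrow: 1 of 3 neighbours < 2, not yet.
  Inley: 1 of 4 neighbours ≥ 1, panics.
  Oakham: 1 of 3 neighbours < 2, not yet.
Round 3 — checking thresholds:
  Dunlea: 2 of 5 neighbours < 4, not yet.
  Glade: 1 of 2 neighbours ≥ 1, panics.
  Harrow: 1 of 3 neighbours < 2, not yet.
  Jarrow: 1 of 3 neighbours < 3, not yet.
  Oakham: 1 of 3 neighbours < 2, not yet.
Round 4 — no new panics; cascade stops.

Brook, Dunlea, Harrow, Jarrow, Oakham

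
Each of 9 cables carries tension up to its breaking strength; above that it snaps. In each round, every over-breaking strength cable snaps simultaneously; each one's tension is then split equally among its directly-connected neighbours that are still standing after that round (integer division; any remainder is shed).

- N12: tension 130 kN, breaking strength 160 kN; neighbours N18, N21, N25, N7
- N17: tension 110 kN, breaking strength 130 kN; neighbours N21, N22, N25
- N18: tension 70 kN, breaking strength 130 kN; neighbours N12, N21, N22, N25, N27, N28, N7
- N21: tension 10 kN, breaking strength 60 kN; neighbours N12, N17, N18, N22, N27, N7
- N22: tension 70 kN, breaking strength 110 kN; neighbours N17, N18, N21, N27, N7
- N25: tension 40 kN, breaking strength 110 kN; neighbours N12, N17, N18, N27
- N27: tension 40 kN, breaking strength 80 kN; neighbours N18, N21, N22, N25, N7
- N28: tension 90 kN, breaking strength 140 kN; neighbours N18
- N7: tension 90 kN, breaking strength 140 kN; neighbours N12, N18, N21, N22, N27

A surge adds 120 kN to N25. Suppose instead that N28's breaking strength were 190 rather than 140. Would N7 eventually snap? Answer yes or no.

yes

With N28's breaking strength at 190:
Round 1 — N25 at 160 > 110. N25 snaps.
  N25 sheds 160 kN to N12, N17, N18, N27: 40 each.
    N12: 130+40 = 170 > 160
    N17: 110+40 = 150 > 130
    N18: 70+40 = 110 ≤ 130
    N27: 40+40 = 80 ≤ 80
Round 2 — N12, N17 snap.
  N12 sheds 170 kN to N18, N21, N7: 56 each (2 lost).
    N18: 110+56 = 166 > 130
    N21: 10+56 = 66 > 60
    N7: 90+56 = 146 > 140
  N17 sheds 150 kN to N21, N22: 75 each.
    N21: 66+75 = 141 > 60
    N22: 70+75 = 145 > 110
Round 3 — N18, N21, N22, N7 snap.
  N18 sheds 166 kN to N27, N28: 83 each.
    N27: 80+83 = 163 > 80
    N28: 90+83 = 173 ≤ 190
  N21 sheds 141 kN to N27: 141 each.
    N27: 163+141 = 304 > 80
  N22 sheds 145 kN to N27: 145 each.
    N27: 304+145 = 449 > 80
  N7 sheds 146 kN to N27: 146 each.
    N27: 449+146 = 595 > 80
Round 4 — N27 snaps.
  N27 sheds 595 kN: no online neighbours, lost.
No further breaks.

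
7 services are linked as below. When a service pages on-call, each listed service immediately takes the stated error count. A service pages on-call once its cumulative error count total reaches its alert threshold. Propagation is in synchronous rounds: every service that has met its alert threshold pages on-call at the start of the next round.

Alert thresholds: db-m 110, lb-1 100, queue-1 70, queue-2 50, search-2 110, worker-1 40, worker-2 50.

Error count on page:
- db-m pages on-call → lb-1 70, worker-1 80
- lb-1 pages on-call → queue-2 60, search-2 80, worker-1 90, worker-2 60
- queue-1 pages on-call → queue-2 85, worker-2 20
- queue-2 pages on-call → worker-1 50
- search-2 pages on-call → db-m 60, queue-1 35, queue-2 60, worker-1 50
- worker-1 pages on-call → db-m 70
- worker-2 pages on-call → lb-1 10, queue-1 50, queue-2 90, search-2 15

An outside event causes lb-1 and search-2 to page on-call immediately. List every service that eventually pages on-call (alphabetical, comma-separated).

db-m, lb-1, queue-1, queue-2, search-2, worker-1, worker-2

Round 1 — lb-1, search-2 page on-call (initial).
  db-m: +60 → 60 < 110
  queue-1: +35 → 35 < 70
  queue-2: +60+60 → 120 ≥ 50
  worker-1: +90+50 → 140 ≥ 40
  worker-2: +60 → 60 ≥ 50
Round 2 — queue-2, worker-1, worker-2 page on-call.
  db-m: +70 → 130 ≥ 110
  queue-1: +50 → 85 ≥ 70
Round 3 — db-m, queue-1 page on-call.
No further pages.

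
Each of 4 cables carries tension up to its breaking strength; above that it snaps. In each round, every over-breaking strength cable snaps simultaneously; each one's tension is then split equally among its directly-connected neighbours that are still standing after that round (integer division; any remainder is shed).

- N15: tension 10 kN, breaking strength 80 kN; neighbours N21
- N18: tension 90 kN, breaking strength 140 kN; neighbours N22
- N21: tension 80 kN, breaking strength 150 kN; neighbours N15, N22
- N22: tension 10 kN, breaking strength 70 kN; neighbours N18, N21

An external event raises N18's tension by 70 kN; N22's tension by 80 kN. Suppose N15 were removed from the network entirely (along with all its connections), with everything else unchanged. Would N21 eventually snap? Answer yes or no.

yes

With N15 removed:
Round 1 — N18 at 160 > 140; N22 at 90 > 70. N18, N22 snap.
  N18 sheds 160 kN: no online neighbours, lost.
  N22 sheds 90 kN to N21: 90 each.
    N21: 80+90 = 170 > 150
Round 2 — N21 snaps.
  N21 sheds 170 kN: no online neighbours, lost.
No further breaks.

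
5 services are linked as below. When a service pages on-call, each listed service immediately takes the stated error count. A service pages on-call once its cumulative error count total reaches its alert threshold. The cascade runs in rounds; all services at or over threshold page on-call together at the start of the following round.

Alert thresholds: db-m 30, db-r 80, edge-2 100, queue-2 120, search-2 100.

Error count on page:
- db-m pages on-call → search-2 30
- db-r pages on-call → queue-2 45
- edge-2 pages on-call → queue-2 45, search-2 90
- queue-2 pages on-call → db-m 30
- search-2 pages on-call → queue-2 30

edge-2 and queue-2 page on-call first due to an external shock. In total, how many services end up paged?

4

Round 1 — edge-2, queue-2 page on-call (initial).
  db-m: +30 → 30 ≥ 30
  search-2: +90 → 90 < 100
Round 2 — db-m pages on-call.
  search-2: +30 → 120 ≥ 100
Round 3 — search-2 pages on-call.
No further pages.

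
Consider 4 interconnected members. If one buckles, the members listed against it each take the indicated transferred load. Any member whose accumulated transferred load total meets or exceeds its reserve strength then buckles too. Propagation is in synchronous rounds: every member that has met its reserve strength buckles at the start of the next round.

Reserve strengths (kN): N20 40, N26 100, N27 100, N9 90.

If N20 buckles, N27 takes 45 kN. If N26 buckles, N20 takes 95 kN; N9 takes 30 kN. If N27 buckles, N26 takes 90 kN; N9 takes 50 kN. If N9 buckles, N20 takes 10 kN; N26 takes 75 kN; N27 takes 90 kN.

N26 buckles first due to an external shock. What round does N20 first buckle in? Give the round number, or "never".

2

Round 1 — N26 buckles (initial).
  N20: +95 → 95 ≥ 40
  N9: +30 → 30 < 90
Round 2 — N20 buckles.
  N27: +45 → 45 < 100
No further bucklings.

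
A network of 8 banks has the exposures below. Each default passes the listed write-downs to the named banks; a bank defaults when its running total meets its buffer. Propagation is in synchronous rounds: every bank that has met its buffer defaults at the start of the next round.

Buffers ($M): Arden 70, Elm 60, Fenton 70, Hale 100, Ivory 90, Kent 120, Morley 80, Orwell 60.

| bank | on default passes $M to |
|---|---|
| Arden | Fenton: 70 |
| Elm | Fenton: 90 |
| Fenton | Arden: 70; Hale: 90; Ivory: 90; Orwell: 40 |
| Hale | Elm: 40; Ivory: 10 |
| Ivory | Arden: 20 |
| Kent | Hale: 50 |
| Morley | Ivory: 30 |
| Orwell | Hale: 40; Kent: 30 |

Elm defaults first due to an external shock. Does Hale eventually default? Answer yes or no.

Round 1 — Elm defaults (initial).
  Fenton: +90 → 90 ≥ 70
Round 2 — Fenton defaults.
  Arden: +70 → 70 ≥ 70
  Hale: +90 → 90 < 100
  Ivory: +90 → 90 ≥ 90
  Orwell: +40 → 40 < 60
Round 3 — Arden, Ivory default.
No further defaults.

no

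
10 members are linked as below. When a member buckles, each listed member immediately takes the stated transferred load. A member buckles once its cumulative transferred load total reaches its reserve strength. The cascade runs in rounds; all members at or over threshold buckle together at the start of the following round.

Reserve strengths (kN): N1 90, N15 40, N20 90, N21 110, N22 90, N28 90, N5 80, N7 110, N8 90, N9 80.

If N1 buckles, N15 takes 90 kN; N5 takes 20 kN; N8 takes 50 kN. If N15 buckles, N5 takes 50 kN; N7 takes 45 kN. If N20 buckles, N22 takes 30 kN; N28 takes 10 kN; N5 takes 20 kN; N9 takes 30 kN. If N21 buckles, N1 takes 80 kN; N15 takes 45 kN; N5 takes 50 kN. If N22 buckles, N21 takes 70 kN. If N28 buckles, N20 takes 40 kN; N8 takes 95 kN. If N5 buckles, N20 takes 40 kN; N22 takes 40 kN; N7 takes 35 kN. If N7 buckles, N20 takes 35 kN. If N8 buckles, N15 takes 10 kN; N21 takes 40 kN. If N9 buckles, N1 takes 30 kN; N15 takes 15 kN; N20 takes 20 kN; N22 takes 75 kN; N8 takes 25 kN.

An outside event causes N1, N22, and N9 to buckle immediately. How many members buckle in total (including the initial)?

Round 1 — N1, N22, N9 buckle (initial).
  N15: +90+15 → 105 ≥ 40
  N20: +20 → 20 < 90
  N21: +70 → 70 < 110
  N5: +20 → 20 < 80
  N8: +50+25 → 75 < 90
Round 2 — N15 buckles.
  N5: +50 → 70 < 80
  N7: +45 → 45 < 110
No further bucklings.

4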